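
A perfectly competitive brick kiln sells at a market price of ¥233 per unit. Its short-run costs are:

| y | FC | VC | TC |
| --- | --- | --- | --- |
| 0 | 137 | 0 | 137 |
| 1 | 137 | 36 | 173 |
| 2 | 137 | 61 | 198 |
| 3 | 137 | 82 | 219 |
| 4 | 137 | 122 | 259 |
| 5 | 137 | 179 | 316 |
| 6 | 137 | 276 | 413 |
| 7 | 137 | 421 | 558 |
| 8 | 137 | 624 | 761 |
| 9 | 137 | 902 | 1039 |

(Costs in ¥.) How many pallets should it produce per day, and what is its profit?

Compute π = P·y − TC at each output: y=0: -137; y=1: 60; y=2: 268; y=3: 480; y=4: 673; y=5: 849; y=6: 985; y=7: 1073; y=8: 1103; y=9: 1058.
Profit is maximized at y = 8. AVC there is 624/8 = ¥78 ≤ P, so producing beats shutting down (which would give -¥137).

y = 8; profit = ¥1103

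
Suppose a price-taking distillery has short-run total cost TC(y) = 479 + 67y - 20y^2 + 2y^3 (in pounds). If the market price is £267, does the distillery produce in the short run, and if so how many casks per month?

Produce at y = 10

Variable cost is VC = 67y - 20y^2 + 2y^3, so AVC = VC/y = 67 - 20y + 2y^2 and MC = dTC/dy = 67 - 40y + 6y^2.
The AVC parabola has its vertex at y = 20/4 = 5, where AVC = 67 - 20·5 + 2·5^2 = £17.
P = £267 exceeds min AVC = £17, so the firm stays open.
Set P = MC: 267 = 67 - 40y + 6y^2 → -200 - 40y + 6y^2 = 0. The roots are y = -10/3 and y = 10; the profit-maximizing output is on the rising part of MC, so y* = 10.
Check: AVC at y = 10 is £67 ≤ P, so revenue covers variable cost.
Profit = P·y − TC = 267·10 − 1149 = £1521.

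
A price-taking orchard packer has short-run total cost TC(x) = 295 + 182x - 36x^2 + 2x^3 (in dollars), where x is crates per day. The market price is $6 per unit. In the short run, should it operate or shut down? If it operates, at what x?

Shut down

Variable cost is VC = 182x - 36x^2 + 2x^3, so AVC = VC/x = 182 - 36x + 2x^2 and MC = dTC/dx = 182 - 72x + 6x^2.
AVC hits its minimum where MC = AVC, at x = 9, giving min AVC = 182 - 36·9 + 2·9^2 = $20.
With P < min AVC ($6 < $20), every unit sold adds to the loss.
Shutting down limits the loss to fixed cost, $295.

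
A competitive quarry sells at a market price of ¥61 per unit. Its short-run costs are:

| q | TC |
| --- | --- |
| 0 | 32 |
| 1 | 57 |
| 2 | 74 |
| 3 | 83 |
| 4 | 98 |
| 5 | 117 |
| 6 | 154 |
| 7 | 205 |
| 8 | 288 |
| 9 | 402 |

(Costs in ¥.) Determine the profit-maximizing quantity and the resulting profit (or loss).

Profit at each row (π = 61q − TC): q=0: -32; q=1: 4; q=2: 48; q=3: 100; q=4: 146; q=5: 188; q=6: 212; q=7: 222; q=8: 200; q=9: 147.
Profit is maximized at q = 7. AVC there is 173/7 = ¥24.71 ≤ P, so producing beats shutting down (which would give -¥32).

q = 7; profit = ¥222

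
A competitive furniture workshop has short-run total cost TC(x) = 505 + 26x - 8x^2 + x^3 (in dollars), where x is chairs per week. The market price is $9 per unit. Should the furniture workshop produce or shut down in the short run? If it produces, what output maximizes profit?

Shut down

Strip out fixed cost: VC = 26x - 8x^2 + x^3. Then AVC = 26 - 8x + x^2 and MC = 26 - 16x + 3x^2.
AVC hits its minimum where MC = AVC, at x = 4, giving min AVC = 26 - 8·4 + 4^2 = $10.
With P < min AVC ($9 < $10), every unit sold adds to the loss.
Best response: produce nothing and absorb the $505 fixed cost.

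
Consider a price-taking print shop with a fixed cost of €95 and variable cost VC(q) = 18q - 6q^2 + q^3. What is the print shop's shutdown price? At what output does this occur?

Short-run supply begins at min AVC. From VC = 18q - 6q^2 + q^3, AVC = 18 - 6q + q^2.
dAVC/dq = -6 + 2q = 0 gives q = 3. min AVC = 18 - 6·3 + 3^2 = 9.
For P < €9 the firm produces nothing.

€9 per unit, at q = 3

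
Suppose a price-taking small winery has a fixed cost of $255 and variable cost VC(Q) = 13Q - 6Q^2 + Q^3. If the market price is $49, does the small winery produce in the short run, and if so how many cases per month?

Produce at Q = 6

Strip out fixed cost: VC = 13Q - 6Q^2 + Q^3. Then AVC = 13 - 6Q + Q^2 and MC = 13 - 12Q + 3Q^2.
AVC is minimized where dAVC/dQ = -6 + 2Q = 0, at Q = 3; min AVC = 13 - 6·3 + 3^2 = $4.
Since P = $49 ≥ min AVC = $4, price covers variable cost and the firm should produce.
P = MC gives -36 - 12Q + 3Q^2 = 0, with roots -2 and 6. Take the larger (rising MC): Q* = 6.
Check: AVC at Q = 6 is $13 ≤ P, so revenue covers variable cost.
Profit = P·Q − TC = 49·6 − 333 = -$39, a loss, but smaller than the $255 fixed cost the firm would lose by shutting down.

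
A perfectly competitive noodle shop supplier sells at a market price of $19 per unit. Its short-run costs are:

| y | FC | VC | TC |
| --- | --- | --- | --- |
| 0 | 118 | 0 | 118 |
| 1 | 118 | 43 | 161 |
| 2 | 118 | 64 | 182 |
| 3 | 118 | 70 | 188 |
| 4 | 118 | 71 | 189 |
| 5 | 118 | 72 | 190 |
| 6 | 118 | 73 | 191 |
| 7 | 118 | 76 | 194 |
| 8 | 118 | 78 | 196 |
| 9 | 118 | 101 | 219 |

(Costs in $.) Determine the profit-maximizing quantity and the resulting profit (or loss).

y = 8; profit = -$44

Compute π = P·y − TC at each output: y=0: -118; y=1: -142; y=2: -144; y=3: -131; y=4: -113; y=5: -95; y=6: -77; y=7: -61; y=8: -44; y=9: -48.
Profit is maximized at y = 8. AVC there is 78/8 = $9.75 ≤ P, so producing beats shutting down (which would give -$118).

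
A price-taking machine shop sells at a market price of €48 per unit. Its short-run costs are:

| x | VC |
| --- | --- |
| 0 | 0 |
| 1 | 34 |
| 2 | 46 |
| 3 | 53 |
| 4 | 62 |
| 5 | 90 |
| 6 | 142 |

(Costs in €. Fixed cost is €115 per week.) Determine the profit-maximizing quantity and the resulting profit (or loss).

Tabulate TR − TC: x=0: -115; x=1: -101; x=2: -65; x=3: -24; x=4: 15; x=5: 35; x=6: 31.
Profit is maximized at x = 5. AVC there is 90/5 = €18 ≤ P, so producing beats shutting down (which would give -€115).

x = 5; profit = €35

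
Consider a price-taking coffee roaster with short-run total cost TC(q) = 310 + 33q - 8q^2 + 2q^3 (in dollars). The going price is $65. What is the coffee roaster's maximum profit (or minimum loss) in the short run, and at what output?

Profit = -$182 at q = 4

AVC = 33 - 8q + 2q^2 has its minimum $25 at q = 2; price $65 clears that bar, so the firm operates.
With MC = 33 - 16q + 6q^2, P = MC on the upward-sloping part at q* = 4.
TR = 65·4 = 260. TC = 310 + 132 = 442. Profit = 260 − 442 = -$182.
Shutting down would mean losing the fixed cost of $310, so operating at a loss of $182 is better by $128.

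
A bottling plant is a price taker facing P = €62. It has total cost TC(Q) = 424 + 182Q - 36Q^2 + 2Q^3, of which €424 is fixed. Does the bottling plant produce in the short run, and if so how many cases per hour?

From TC, MC = TC'(Q) = 182 - 72Q + 6Q^2 and AVC = VC/Q = 182 - 36Q + 2Q^2.
AVC hits its minimum where MC = AVC, at Q = 9, giving min AVC = 182 - 36·9 + 2·9^2 = €20.
Since P = €62 ≥ min AVC = €20, price covers variable cost and the firm should produce.
Solving P = MC: 120 - 72Q + 6Q^2 = 0 ⇒ Q = 2 or 10. On the upward-sloping branch, Q* = 10.
Check: AVC at Q = 10 is €22 ≤ P, so revenue covers variable cost.
Profit = P·Q − TC = 62·10 − 644 = -€24, a loss, but smaller than the €424 fixed cost the firm would lose by shutting down.

Produce at Q = 10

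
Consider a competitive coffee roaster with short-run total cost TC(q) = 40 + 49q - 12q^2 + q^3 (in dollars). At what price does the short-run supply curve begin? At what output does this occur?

$13 per unit, at q = 6

The firm shuts down when price falls below the minimum of average variable cost. AVC = VC/q = 49 - 12q + q^2.
dAVC/dq = -12 + 2q = 0 gives q = 6. min AVC = 49 - 12·6 + 6^2 = 13.
So the shutdown price is $13.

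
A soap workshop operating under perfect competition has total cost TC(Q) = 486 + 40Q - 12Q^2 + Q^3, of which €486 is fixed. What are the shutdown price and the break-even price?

Shutdown price = €4; break-even price = €67

AVC = 40 - 12Q + Q^2; minimized at Q = 6, giving min AVC = €4. That is the shutdown price.
ATC = 486/Q + 40 - 12Q + Q^2. Setting dATC/dQ = −486/Q^2 − 12 + 2Q = 0 gives Q = 9 (since 2·9^3 − 12·9^2 = 486).
min ATC = 486/9 + 40 − 12·9 + 9^2 = €67. That is the break-even price.
For €4 ≤ P < €67 the firm produces at a loss; below €4 it shuts down.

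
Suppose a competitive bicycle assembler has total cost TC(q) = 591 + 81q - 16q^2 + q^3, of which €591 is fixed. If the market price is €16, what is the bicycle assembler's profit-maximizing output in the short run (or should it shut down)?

Shut down

From TC, MC = TC'(q) = 81 - 32q + 3q^2 and AVC = VC/q = 81 - 16q + q^2.
The AVC parabola has its vertex at q = 16/2 = 8, where AVC = 81 - 16·8 + 8^2 = €17.
P = €16 lies below min AVC = €17; no output level covers variable cost.
Best response: produce nothing and absorb the €591 fixed cost.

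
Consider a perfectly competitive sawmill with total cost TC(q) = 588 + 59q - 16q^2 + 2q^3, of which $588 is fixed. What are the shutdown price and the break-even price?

Shutdown price = min AVC. AVC = 59 - 16q + 2q^2, with vertex at q = 4 and minimum $27.
ATC = 588/q + 59 - 16q + 2q^2. Setting dATC/dq = −588/q^2 − 16 + 4q = 0 gives q = 7 (since 4·7^3 − 16·7^2 = 588).
min ATC = 588/7 + 59 − 16·7 + 2·7^2 = $129. That is the break-even price.
Between these two prices the firm operates at a loss; above $129 it earns a profit.

Shutdown price = $27; break-even price = $129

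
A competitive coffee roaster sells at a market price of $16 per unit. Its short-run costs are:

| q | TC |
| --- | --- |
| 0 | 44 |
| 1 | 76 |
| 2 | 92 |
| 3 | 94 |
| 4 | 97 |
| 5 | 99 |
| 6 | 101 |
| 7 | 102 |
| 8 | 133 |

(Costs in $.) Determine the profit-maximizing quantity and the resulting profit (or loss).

q = 7; profit = $10

Compute π = P·q − TC at each output: q=0: -44; q=1: -60; q=2: -60; q=3: -46; q=4: -33; q=5: -19; q=6: -5; q=7: 10; q=8: -5.
Profit is maximized at q = 7. AVC there is 58/7 = $8.29 ≤ P, so producing beats shutting down (which would give -$44).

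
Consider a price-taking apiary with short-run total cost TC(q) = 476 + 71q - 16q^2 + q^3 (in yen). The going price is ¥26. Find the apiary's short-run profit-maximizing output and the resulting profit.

AVC = 71 - 16q + q^2 has its minimum ¥7 at q = 8; price ¥26 clears that bar, so the firm operates.
MC = 71 - 32q + 3q^2. Setting P = MC and taking the root on the rising branch gives q* = 9.
TR = 26·9 = 234. TC = 476 + 72 = 548. Profit = 234 − 548 = -¥314.
Shutting down would mean losing the fixed cost of ¥476, so operating at a loss of ¥314 is better by ¥162.

Profit = -¥314 at q = 9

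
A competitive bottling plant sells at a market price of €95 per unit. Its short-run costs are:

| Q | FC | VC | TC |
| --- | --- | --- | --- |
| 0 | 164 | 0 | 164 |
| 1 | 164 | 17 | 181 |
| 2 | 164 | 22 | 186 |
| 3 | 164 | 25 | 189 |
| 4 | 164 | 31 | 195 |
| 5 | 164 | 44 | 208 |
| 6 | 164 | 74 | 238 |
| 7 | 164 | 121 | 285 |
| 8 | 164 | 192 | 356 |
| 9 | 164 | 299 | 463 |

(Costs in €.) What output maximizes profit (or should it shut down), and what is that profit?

Q = 8; profit = €404

Tabulate TR − TC: Q=0: -164; Q=1: -86; Q=2: 4; Q=3: 96; Q=4: 185; Q=5: 267; Q=6: 332; Q=7: 380; Q=8: 404; Q=9: 392.
Profit is maximized at Q = 8. AVC there is 192/8 = €24 ≤ P, so producing beats shutting down (which would give -€164).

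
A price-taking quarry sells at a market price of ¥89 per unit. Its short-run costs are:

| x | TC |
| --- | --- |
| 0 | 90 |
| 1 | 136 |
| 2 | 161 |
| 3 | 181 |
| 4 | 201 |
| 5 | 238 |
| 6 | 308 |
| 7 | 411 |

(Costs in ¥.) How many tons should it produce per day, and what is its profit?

Profit at each row (π = 89x − TC): x=0: -90; x=1: -47; x=2: 17; x=3: 86; x=4: 155; x=5: 207; x=6: 226; x=7: 212.
Profit is maximized at x = 6. AVC there is 218/6 = ¥36.33 ≤ P, so producing beats shutting down (which would give -¥90).

x = 6; profit = ¥226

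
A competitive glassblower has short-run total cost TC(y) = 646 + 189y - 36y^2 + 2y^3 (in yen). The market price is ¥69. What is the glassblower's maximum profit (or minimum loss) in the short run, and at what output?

AVC = 189 - 36y + 2y^2 has its minimum ¥27 at y = 9; price ¥69 clears that bar, so the firm operates.
With MC = 189 - 72y + 6y^2, P = MC on the upward-sloping part at y* = 10.
TR = 69·10 = 690. TC = 646 + 290 = 936. Profit = 690 − 936 = -¥246.
Shutting down would mean losing the fixed cost of ¥646, so operating at a loss of ¥246 is better by ¥400.

Profit = -¥246 at y = 10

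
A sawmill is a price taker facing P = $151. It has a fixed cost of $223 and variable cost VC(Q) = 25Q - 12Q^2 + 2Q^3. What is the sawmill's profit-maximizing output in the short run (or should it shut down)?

Produce at Q = 7

From TC, MC = TC'(Q) = 25 - 24Q + 6Q^2 and AVC = VC/Q = 25 - 12Q + 2Q^2.
AVC is minimized where dAVC/dQ = -12 + 4Q = 0, at Q = 3; min AVC = 25 - 12·3 + 2·3^2 = $7.
P = $151 exceeds min AVC = $7, so the firm stays open.
P = MC gives -126 - 24Q + 6Q^2 = 0, with roots -3 and 7. Take the larger (rising MC): Q* = 7.
Check: AVC at Q = 7 is $39 ≤ P, so revenue covers variable cost.
Profit = P·Q − TC = 151·7 − 496 = $561.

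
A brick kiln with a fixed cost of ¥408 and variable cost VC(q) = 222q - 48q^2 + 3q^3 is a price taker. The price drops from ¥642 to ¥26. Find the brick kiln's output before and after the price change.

Output falls from 14 to 0 (the firm shuts down)

MC = 222 - 96q + 9q^2; the shutdown threshold is min AVC = ¥30 (at q = 8).
At P = ¥642 ≥ min AVC, set P = MC on the rising branch: q = 14.
At P = ¥26 < min AVC = ¥30, price no longer covers variable cost at any output, so the firm shuts down: q = 0.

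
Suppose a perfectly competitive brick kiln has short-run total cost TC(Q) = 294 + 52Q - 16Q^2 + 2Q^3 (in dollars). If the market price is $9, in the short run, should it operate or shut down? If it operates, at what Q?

Variable cost is VC = 52Q - 16Q^2 + 2Q^3, so AVC = VC/Q = 52 - 16Q + 2Q^2 and MC = dTC/dQ = 52 - 32Q + 6Q^2.
The AVC parabola has its vertex at Q = 16/4 = 4, where AVC = 52 - 16·4 + 2·4^2 = $20.
Since P = $9 < min AVC = $20, price fails to cover variable cost at any output.
Best response: produce nothing and absorb the $294 fixed cost.

Shut down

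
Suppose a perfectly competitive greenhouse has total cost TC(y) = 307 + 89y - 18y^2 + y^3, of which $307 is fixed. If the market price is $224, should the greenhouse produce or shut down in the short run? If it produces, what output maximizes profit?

Strip out fixed cost: VC = 89y - 18y^2 + y^3. Then AVC = 89 - 18y + y^2 and MC = 89 - 36y + 3y^2.
AVC hits its minimum where MC = AVC, at y = 9, giving min AVC = 89 - 18·9 + 9^2 = $8.
Since P = $224 ≥ min AVC = $8, price covers variable cost and the firm should produce.
Solving P = MC: -135 - 36y + 3y^2 = 0 ⇒ y = -3 or 15. On the upward-sloping branch, y* = 15.
Check: AVC at y = 15 is $44 ≤ P, so revenue covers variable cost.
Profit = P·y − TC = 224·15 − 967 = $2393.

Produce at y = 15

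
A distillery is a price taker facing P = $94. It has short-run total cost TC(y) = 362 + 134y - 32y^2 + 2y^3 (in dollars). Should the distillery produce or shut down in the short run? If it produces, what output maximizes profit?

Produce at y = 10

Variable cost is VC = 134y - 32y^2 + 2y^3, so AVC = VC/y = 134 - 32y + 2y^2 and MC = dTC/dy = 134 - 64y + 6y^2.
The AVC parabola has its vertex at y = 32/4 = 8, where AVC = 134 - 32·8 + 2·8^2 = $6.
P = $94 exceeds min AVC = $6, so the firm stays open.
P = MC gives 40 - 64y + 6y^2 = 0, with roots 2/3 and 10. Take the larger (rising MC): y* = 10.
Check: AVC at y = 10 is $14 ≤ P, so revenue covers variable cost.
Profit = P·y − TC = 94·10 − 502 = $438.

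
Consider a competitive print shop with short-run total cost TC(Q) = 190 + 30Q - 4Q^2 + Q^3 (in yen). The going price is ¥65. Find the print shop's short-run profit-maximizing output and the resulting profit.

Profit = -¥40 at Q = 5

AVC = 30 - 4Q + Q^2; min AVC = ¥26 at Q = 2. Since P = ¥65 ≥ min AVC, the firm produces.
MC = 30 - 8Q + 3Q^2. Setting P = MC and taking the root on the rising branch gives Q* = 5.
TR = 65·5 = 325. TC = 190 + 175 = 365. Profit = 325 − 365 = -¥40.
By producing, the firm covers all variable cost plus ¥150 of fixed cost; shutting down would lose the full ¥190.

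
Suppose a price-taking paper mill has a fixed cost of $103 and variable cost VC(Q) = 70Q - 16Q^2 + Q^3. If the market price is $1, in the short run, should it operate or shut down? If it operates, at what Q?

From TC, MC = TC'(Q) = 70 - 32Q + 3Q^2 and AVC = VC/Q = 70 - 16Q + Q^2.
The AVC parabola has its vertex at Q = 16/2 = 8, where AVC = 70 - 16·8 + 8^2 = $6.
With P < min AVC ($1 < $6), every unit sold adds to the loss.
The firm minimizes its loss by shutting down and losing only its fixed cost of $103.

Shut down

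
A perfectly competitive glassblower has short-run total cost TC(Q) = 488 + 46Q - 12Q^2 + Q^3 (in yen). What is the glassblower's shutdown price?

¥10 per unit

Short-run supply begins at min AVC. From VC = 46Q - 12Q^2 + Q^3, AVC = 46 - 12Q + Q^2.
At the minimum of AVC, MC = AVC. MC = 46 - 24Q + 3Q^2; setting MC = AVC gives 2Q^2 - 12Q = 0, so Q = 6. min AVC = 10.
For P < ¥10 the firm produces nothing.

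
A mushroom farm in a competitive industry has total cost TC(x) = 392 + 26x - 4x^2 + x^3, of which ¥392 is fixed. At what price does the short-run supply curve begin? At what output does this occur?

¥22 per unit, at x = 2

Short-run supply begins at min AVC. From VC = 26x - 4x^2 + x^3, AVC = 26 - 4x + x^2.
dAVC/dx = -4 + 2x = 0 gives x = 2. min AVC = 26 - 4·2 + 2^2 = 22.
So the shutdown price is ¥22.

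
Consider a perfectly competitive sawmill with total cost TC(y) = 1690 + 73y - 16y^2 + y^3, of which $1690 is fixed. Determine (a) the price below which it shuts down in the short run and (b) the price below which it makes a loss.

AVC = 73 - 16y + y^2; minimized at y = 8, giving min AVC = $9. That is the shutdown price.
ATC = 1690/y + 73 - 16y + y^2. Setting dATC/dy = −1690/y^2 − 16 + 2y = 0 gives y = 13 (since 2·13^3 − 16·13^2 = 1690).
min ATC = 1690/13 + 73 − 16·13 + 13^2 = $164. That is the break-even price.
For $9 ≤ P < $164 the firm produces at a loss; below $9 it shuts down.

Shutdown price = $9; break-even price = $164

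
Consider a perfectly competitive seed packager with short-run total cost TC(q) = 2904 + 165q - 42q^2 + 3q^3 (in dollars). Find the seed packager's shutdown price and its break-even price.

Shutdown price = min AVC. AVC = 165 - 42q + 3q^2, with vertex at q = 7 and minimum $18.
ATC = 2904/q + 165 - 42q + 3q^2. Setting dATC/dq = −2904/q^2 − 42 + 6q = 0 gives q = 11 (since 6·11^3 − 42·11^2 = 2904).
min ATC = 2904/11 + 165 − 42·11 + 3·11^2 = $330. That is the break-even price.
Between these two prices the firm operates at a loss; above $330 it earns a profit.

Shutdown price = $18; break-even price = $330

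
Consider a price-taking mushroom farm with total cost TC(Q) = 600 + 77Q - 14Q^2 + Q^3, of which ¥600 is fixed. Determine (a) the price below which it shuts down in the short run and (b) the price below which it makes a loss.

Shutdown price = min AVC. AVC = 77 - 14Q + Q^2, with vertex at Q = 7 and minimum ¥28.
ATC = 600/Q + 77 - 14Q + Q^2. Setting dATC/dQ = −600/Q^2 − 14 + 2Q = 0 gives Q = 10 (since 2·10^3 − 14·10^2 = 600).
min ATC = 600/10 + 77 − 14·10 + 10^2 = ¥97. That is the break-even price.
For ¥28 ≤ P < ¥97 the firm produces at a loss; below ¥28 it shuts down.

Shutdown price = ¥28; break-even price = ¥97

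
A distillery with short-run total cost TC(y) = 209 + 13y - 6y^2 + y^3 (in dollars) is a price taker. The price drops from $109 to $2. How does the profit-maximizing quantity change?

MC = 13 - 12y + 3y^2; the shutdown threshold is min AVC = $4 (at y = 3).
With P = $109 above the shutdown price, P = MC gives y = 8.
At P = $2 < min AVC = $4, price no longer covers variable cost at any output, so the firm shuts down: y = 0.

Output falls from 8 to 0 (the firm shuts down)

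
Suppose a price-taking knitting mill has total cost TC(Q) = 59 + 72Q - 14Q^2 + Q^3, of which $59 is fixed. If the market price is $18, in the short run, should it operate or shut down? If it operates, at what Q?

Shut down

From TC, MC = TC'(Q) = 72 - 28Q + 3Q^2 and AVC = VC/Q = 72 - 14Q + Q^2.
AVC is minimized where dAVC/dQ = -14 + 2Q = 0, at Q = 7; min AVC = 72 - 14·7 + 7^2 = $23.
P = $18 lies below min AVC = $23; no output level covers variable cost.
The firm minimizes its loss by shutting down and losing only its fixed cost of $59.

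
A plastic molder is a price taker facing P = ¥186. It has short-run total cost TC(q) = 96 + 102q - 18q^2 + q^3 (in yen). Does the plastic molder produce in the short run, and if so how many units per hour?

Variable cost is VC = 102q - 18q^2 + q^3, so AVC = VC/q = 102 - 18q + q^2 and MC = dTC/dq = 102 - 36q + 3q^2.
The AVC parabola has its vertex at q = 18/2 = 9, where AVC = 102 - 18·9 + 9^2 = ¥21.
P = ¥186 exceeds min AVC = ¥21, so the firm stays open.
Set P = MC: 186 = 102 - 36q + 3q^2 → -84 - 36q + 3q^2 = 0. The roots are q = -2 and q = 14; the profit-maximizing output is on the rising part of MC, so q* = 14.
Check: AVC at q = 14 is ¥46 ≤ P, so revenue covers variable cost.
Profit = P·q − TC = 186·14 − 740 = ¥1864.

Produce at q = 14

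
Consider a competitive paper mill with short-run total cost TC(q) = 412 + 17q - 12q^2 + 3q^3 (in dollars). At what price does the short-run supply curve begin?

$5 per unit

The firm shuts down when price falls below the minimum of average variable cost. AVC = VC/q = 17 - 12q + 3q^2.
dAVC/dq = -12 + 6q = 0 gives q = 2. min AVC = 17 - 12·2 + 3·2^2 = 5.
So the shutdown price is $5.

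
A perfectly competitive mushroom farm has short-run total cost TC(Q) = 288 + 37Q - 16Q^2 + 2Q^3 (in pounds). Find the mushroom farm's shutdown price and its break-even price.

Shutdown price = £5; break-even price = £61

Shutdown price = min AVC. AVC = 37 - 16Q + 2Q^2, with vertex at Q = 4 and minimum £5.
ATC = 288/Q + 37 - 16Q + 2Q^2. Setting dATC/dQ = −288/Q^2 − 16 + 4Q = 0 gives Q = 6 (since 4·6^3 − 16·6^2 = 288).
min ATC = 288/6 + 37 − 16·6 + 2·6^2 = £61. That is the break-even price.
Between these two prices the firm operates at a loss; above £61 it earns a profit.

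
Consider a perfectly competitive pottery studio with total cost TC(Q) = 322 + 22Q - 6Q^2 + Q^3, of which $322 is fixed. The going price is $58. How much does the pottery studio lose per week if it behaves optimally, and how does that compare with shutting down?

Profit = -$106 at Q = 6

AVC = 22 - 6Q + Q^2 has its minimum $13 at Q = 3; price $58 clears that bar, so the firm operates.
With MC = 22 - 12Q + 3Q^2, P = MC on the upward-sloping part at Q* = 6.
TR = 58·6 = 348. TC = 322 + 132 = 454. Profit = 348 − 454 = -$106.
That loss of $106 beats the $322 the firm would lose by shutting down; producing recovers $216 of fixed cost.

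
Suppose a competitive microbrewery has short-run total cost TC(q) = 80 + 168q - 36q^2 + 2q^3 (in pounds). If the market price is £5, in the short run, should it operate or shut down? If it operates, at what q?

Strip out fixed cost: VC = 168q - 36q^2 + 2q^3. Then AVC = 168 - 36q + 2q^2 and MC = 168 - 72q + 6q^2.
AVC is minimized where dAVC/dq = -36 + 4q = 0, at q = 9; min AVC = 168 - 36·9 + 2·9^2 = £6.
With P < min AVC (£5 < £6), every unit sold adds to the loss.
The firm minimizes its loss by shutting down and losing only its fixed cost of £80.

Shut down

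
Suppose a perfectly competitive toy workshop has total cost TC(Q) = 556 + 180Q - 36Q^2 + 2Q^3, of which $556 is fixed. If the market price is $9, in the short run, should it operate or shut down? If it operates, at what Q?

Shut down

From TC, MC = TC'(Q) = 180 - 72Q + 6Q^2 and AVC = VC/Q = 180 - 36Q + 2Q^2.
The AVC parabola has its vertex at Q = 36/4 = 9, where AVC = 180 - 36·9 + 2·9^2 = $18.
P = $9 lies below min AVC = $18; no output level covers variable cost.
Best response: produce nothing and absorb the $556 fixed cost.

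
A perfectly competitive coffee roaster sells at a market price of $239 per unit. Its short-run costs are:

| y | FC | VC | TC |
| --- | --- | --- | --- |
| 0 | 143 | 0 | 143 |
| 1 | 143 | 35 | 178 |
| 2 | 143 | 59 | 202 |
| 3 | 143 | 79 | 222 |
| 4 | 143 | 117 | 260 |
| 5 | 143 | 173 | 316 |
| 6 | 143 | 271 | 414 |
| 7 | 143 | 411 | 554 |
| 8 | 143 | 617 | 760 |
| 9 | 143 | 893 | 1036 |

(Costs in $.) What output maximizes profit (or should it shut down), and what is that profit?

y = 8; profit = $1152

Compute π = P·y − TC at each output: y=0: -143; y=1: 61; y=2: 276; y=3: 495; y=4: 696; y=5: 879; y=6: 1020; y=7: 1119; y=8: 1152; y=9: 1115.
Profit is maximized at y = 8. AVC there is 617/8 = $77.12 ≤ P, so producing beats shutting down (which would give -$143).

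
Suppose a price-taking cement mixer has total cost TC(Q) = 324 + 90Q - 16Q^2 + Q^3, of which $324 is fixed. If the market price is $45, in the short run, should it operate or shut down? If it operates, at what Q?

From TC, MC = TC'(Q) = 90 - 32Q + 3Q^2 and AVC = VC/Q = 90 - 16Q + Q^2.
The AVC parabola has its vertex at Q = 16/2 = 8, where AVC = 90 - 16·8 + 8^2 = $26.
Since P = $45 ≥ min AVC = $26, price covers variable cost and the firm should produce.
P = MC gives 45 - 32Q + 3Q^2 = 0, with roots 5/3 and 9. Take the larger (rising MC): Q* = 9.
Check: AVC at Q = 9 is $27 ≤ P, so revenue covers variable cost.
Profit = P·Q − TC = 45·9 − 567 = -$162, a loss, but smaller than the $324 fixed cost the firm would lose by shutting down.

Produce at Q = 9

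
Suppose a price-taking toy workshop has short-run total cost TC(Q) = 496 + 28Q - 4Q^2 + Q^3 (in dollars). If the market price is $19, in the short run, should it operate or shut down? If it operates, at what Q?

Variable cost is VC = 28Q - 4Q^2 + Q^3, so AVC = VC/Q = 28 - 4Q + Q^2 and MC = dTC/dQ = 28 - 8Q + 3Q^2.
The AVC parabola has its vertex at Q = 4/2 = 2, where AVC = 28 - 4·2 + 2^2 = $24.
P = $19 lies below min AVC = $24; no output level covers variable cost.
The firm minimizes its loss by shutting down and losing only its fixed cost of $496.

Shut down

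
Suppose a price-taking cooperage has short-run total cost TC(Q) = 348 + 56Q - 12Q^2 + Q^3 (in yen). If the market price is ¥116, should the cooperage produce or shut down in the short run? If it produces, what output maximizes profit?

Produce at Q = 10

Strip out fixed cost: VC = 56Q - 12Q^2 + Q^3. Then AVC = 56 - 12Q + Q^2 and MC = 56 - 24Q + 3Q^2.
AVC is minimized where dAVC/dQ = -12 + 2Q = 0, at Q = 6; min AVC = 56 - 12·6 + 6^2 = ¥20.
Because ¥116 ≥ ¥20, revenue can cover variable cost; the firm operates.
Set P = MC: 116 = 56 - 24Q + 3Q^2 → -60 - 24Q + 3Q^2 = 0. The roots are Q = -2 and Q = 10; the profit-maximizing output is on the rising part of MC, so Q* = 10.
Check: AVC at Q = 10 is ¥36 ≤ P, so revenue covers variable cost.
Profit = P·Q − TC = 116·10 − 708 = ¥452.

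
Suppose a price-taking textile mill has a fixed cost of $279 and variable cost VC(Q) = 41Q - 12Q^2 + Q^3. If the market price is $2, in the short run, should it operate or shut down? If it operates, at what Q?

Shut down

From TC, MC = TC'(Q) = 41 - 24Q + 3Q^2 and AVC = VC/Q = 41 - 12Q + Q^2.
The AVC parabola has its vertex at Q = 12/2 = 6, where AVC = 41 - 12·6 + 6^2 = $5.
P = $2 lies below min AVC = $5; no output level covers variable cost.
Best response: produce nothing and absorb the $279 fixed cost.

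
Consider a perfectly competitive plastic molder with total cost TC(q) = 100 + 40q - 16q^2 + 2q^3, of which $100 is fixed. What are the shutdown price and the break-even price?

AVC = 40 - 16q + 2q^2; minimized at q = 4, giving min AVC = $8. That is the shutdown price.
ATC = 100/q + 40 - 16q + 2q^2. Setting dATC/dq = −100/q^2 − 16 + 4q = 0 gives q = 5 (since 4·5^3 − 16·5^2 = 100).
min ATC = 100/5 + 40 − 16·5 + 2·5^2 = $30. That is the break-even price.
Between these two prices the firm operates at a loss; above $30 it earns a profit.

Shutdown price = $8; break-even price = $30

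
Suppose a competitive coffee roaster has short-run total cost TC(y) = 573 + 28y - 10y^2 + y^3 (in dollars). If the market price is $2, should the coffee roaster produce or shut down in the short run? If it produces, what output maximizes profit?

From TC, MC = TC'(y) = 28 - 20y + 3y^2 and AVC = VC/y = 28 - 10y + y^2.
AVC hits its minimum where MC = AVC, at y = 5, giving min AVC = 28 - 10·5 + 5^2 = $3.
Since P = $2 < min AVC = $3, price fails to cover variable cost at any output.
Best response: produce nothing and absorb the $573 fixed cost.

Shut down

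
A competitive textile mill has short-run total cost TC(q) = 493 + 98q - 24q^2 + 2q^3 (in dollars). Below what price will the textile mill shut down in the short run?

$26 per unit

The shutdown price is the minimum of AVC. VC = 98q - 24q^2 + 2q^3, so AVC = 98 - 24q + 2q^2.
At the minimum of AVC, MC = AVC. MC = 98 - 48q + 6q^2; setting MC = AVC gives 4q^2 - 24q = 0, so q = 6. min AVC = 26.
So the shutdown price is $26.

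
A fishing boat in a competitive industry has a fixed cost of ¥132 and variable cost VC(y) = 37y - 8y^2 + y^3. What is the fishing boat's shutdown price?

The shutdown price is the minimum of AVC. VC = 37y - 8y^2 + y^3, so AVC = 37 - 8y + y^2.
dAVC/dy = -8 + 2y = 0 gives y = 4. min AVC = 37 - 8·4 + 4^2 = 21.
So the shutdown price is ¥21.

¥21 per unit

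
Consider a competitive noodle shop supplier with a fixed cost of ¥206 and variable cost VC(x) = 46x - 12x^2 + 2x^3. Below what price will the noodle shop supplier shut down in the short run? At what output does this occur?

Short-run supply begins at min AVC. From VC = 46x - 12x^2 + 2x^3, AVC = 46 - 12x + 2x^2.
At the minimum of AVC, MC = AVC. MC = 46 - 24x + 6x^2; setting MC = AVC gives 4x^2 - 12x = 0, so x = 3. min AVC = 28.
So the shutdown price is ¥28.

¥28 per unit, at x = 3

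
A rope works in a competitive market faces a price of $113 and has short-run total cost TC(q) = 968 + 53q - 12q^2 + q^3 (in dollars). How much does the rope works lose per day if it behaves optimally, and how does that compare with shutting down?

Profit = -$168 at q = 10

AVC = 53 - 12q + q^2 has its minimum $17 at q = 6; price $113 clears that bar, so the firm operates.
With MC = 53 - 24q + 3q^2, P = MC on the upward-sloping part at q* = 10.
TR = 113·10 = 1130. TC = 968 + 330 = 1298. Profit = 1130 − 1298 = -$168.
By producing, the firm covers all variable cost plus $800 of fixed cost; shutting down would lose the full $968.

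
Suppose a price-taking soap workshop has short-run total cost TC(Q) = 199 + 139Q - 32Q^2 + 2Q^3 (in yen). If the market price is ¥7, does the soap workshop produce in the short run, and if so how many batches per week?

Shut down

Variable cost is VC = 139Q - 32Q^2 + 2Q^3, so AVC = VC/Q = 139 - 32Q + 2Q^2 and MC = dTC/dQ = 139 - 64Q + 6Q^2.
AVC is minimized where dAVC/dQ = -32 + 4Q = 0, at Q = 8; min AVC = 139 - 32·8 + 2·8^2 = ¥11.
With P < min AVC (¥7 < ¥11), every unit sold adds to the loss.
The firm minimizes its loss by shutting down and losing only its fixed cost of ¥199.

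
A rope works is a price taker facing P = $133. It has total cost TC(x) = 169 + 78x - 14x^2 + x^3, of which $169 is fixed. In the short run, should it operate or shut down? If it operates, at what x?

Variable cost is VC = 78x - 14x^2 + x^3, so AVC = VC/x = 78 - 14x + x^2 and MC = dTC/dx = 78 - 28x + 3x^2.
The AVC parabola has its vertex at x = 14/2 = 7, where AVC = 78 - 14·7 + 7^2 = $29.
Because $133 ≥ $29, revenue can cover variable cost; the firm operates.
Solving P = MC: -55 - 28x + 3x^2 = 0 ⇒ x = -5/3 or 11. On the upward-sloping branch, x* = 11.
Check: AVC at x = 11 is $45 ≤ P, so revenue covers variable cost.
Profit = P·x − TC = 133·11 − 664 = $799.

Produce at x = 11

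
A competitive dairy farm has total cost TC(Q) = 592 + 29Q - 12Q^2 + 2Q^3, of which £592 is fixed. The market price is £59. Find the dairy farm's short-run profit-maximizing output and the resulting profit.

Profit = -£392 at Q = 5

AVC = 29 - 12Q + 2Q^2; min AVC = £11 at Q = 3. Since P = £59 ≥ min AVC, the firm produces.
MC = 29 - 24Q + 6Q^2. Setting P = MC and taking the root on the rising branch gives Q* = 5.
TR = 59·5 = 295. TC = 592 + 95 = 687. Profit = 295 − 687 = -£392.
By producing, the firm covers all variable cost plus £200 of fixed cost; shutting down would lose the full £592.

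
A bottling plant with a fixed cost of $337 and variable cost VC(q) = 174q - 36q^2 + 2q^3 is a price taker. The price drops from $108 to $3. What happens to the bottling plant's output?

MC = 174 - 72q + 6q^2; the shutdown threshold is min AVC = $12 (at q = 9).
With P = $108 above the shutdown price, P = MC gives q = 11.
At P = $3 < min AVC = $12, price no longer covers variable cost at any output, so the firm shuts down: q = 0.

Output falls from 11 to 0 (the firm shuts down)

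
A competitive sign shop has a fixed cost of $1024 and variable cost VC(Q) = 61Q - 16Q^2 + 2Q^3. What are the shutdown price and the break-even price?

AVC = 61 - 16Q + 2Q^2; minimized at Q = 4, giving min AVC = $29. That is the shutdown price.
ATC = 1024/Q + 61 - 16Q + 2Q^2. Setting dATC/dQ = −1024/Q^2 − 16 + 4Q = 0 gives Q = 8 (since 4·8^3 − 16·8^2 = 1024).
min ATC = 1024/8 + 61 − 16·8 + 2·8^2 = $189. That is the break-even price.
Between these two prices the firm operates at a loss; above $189 it earns a profit.

Shutdown price = $29; break-even price = $189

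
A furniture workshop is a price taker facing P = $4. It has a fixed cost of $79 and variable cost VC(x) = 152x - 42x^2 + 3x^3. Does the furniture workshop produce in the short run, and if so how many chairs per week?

Shut down

Variable cost is VC = 152x - 42x^2 + 3x^3, so AVC = VC/x = 152 - 42x + 3x^2 and MC = dTC/dx = 152 - 84x + 9x^2.
AVC is minimized where dAVC/dx = -42 + 6x = 0, at x = 7; min AVC = 152 - 42·7 + 3·7^2 = $5.
With P < min AVC ($4 < $5), every unit sold adds to the loss.
Best response: produce nothing and absorb the $79 fixed cost.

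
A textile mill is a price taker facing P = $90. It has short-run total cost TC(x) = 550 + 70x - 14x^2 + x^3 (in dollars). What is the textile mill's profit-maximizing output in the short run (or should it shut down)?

Strip out fixed cost: VC = 70x - 14x^2 + x^3. Then AVC = 70 - 14x + x^2 and MC = 70 - 28x + 3x^2.
The AVC parabola has its vertex at x = 14/2 = 7, where AVC = 70 - 14·7 + 7^2 = $21.
Because $90 ≥ $21, revenue can cover variable cost; the firm operates.
Set P = MC: 90 = 70 - 28x + 3x^2 → -20 - 28x + 3x^2 = 0. The roots are x = -2/3 and x = 10; the profit-maximizing output is on the rising part of MC, so x* = 10.
Check: AVC at x = 10 is $30 ≤ P, so revenue covers variable cost.
Profit = P·x − TC = 90·10 − 850 = $50.

Produce at x = 10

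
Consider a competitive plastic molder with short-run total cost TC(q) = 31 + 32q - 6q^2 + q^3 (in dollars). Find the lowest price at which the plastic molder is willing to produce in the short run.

Short-run supply begins at min AVC. From VC = 32q - 6q^2 + q^3, AVC = 32 - 6q + q^2.
dAVC/dq = -6 + 2q = 0 gives q = 3. min AVC = 32 - 6·3 + 3^2 = 23.
For P < $23 the firm produces nothing.

$23 per unit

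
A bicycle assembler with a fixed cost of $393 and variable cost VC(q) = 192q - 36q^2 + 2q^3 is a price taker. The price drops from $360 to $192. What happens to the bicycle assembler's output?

MC = 192 - 72q + 6q^2; the shutdown threshold is min AVC = $30 (at q = 9).
At P = $360 ≥ min AVC, set P = MC on the rising branch: q = 14.
At P = $192 ≥ min AVC, set P = MC: q = 12. The firm stays open but cuts output.

Output falls from 14 to 12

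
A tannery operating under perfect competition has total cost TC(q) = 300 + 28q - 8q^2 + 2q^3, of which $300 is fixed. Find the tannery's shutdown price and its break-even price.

Shutdown price = $20; break-even price = $98

Shutdown price = min AVC. AVC = 28 - 8q + 2q^2, with vertex at q = 2 and minimum $20.
ATC = 300/q + 28 - 8q + 2q^2. Setting dATC/dq = −300/q^2 − 8 + 4q = 0 gives q = 5 (since 4·5^3 − 8·5^2 = 300).
min ATC = 300/5 + 28 − 8·5 + 2·5^2 = $98. That is the break-even price.
Between these two prices the firm operates at a loss; above $98 it earns a profit.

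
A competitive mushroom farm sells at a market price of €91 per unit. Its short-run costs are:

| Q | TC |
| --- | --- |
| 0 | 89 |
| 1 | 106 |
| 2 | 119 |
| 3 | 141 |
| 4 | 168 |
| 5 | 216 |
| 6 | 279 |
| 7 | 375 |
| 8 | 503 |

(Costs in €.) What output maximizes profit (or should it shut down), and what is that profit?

Q = 6; profit = €267

Tabulate TR − TC: Q=0: -89; Q=1: -15; Q=2: 63; Q=3: 132; Q=4: 196; Q=5: 239; Q=6: 267; Q=7: 262; Q=8: 225.
Profit is maximized at Q = 6. AVC there is 190/6 = €31.67 ≤ P, so producing beats shutting down (which would give -€89).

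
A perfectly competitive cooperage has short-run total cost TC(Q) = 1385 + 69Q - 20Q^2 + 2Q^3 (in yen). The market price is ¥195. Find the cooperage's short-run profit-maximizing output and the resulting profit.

AVC = 69 - 20Q + 2Q^2; min AVC = ¥19 at Q = 5. Since P = ¥195 ≥ min AVC, the firm produces.
MC = 69 - 40Q + 6Q^2. Setting P = MC and taking the root on the rising branch gives Q* = 9.
TR = 195·9 = 1755. TC = 1385 + 459 = 1844. Profit = 1755 − 1844 = -¥89.
By producing, the firm covers all variable cost plus ¥1296 of fixed cost; shutting down would lose the full ¥1385.

Profit = -¥89 at Q = 9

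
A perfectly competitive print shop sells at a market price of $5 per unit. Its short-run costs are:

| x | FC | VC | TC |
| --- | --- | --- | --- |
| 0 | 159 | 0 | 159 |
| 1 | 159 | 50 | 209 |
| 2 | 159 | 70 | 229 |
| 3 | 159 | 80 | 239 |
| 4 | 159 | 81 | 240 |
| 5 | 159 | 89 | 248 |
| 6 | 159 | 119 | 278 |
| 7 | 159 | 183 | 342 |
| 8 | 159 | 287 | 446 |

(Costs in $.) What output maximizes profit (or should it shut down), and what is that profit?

x = 0 (shut down); profit = -$159

Profit at each row (π = 5x − TC): x=0: -159; x=1: -204; x=2: -219; x=3: -224; x=4: -220; x=5: -223; x=6: -248; x=7: -307; x=8: -406.
Profit is highest at x = 0. Equivalently, the lowest AVC in the table is 89/5 ≈ $17.80 at x = 5, and P = $5 falls below it — price never covers variable cost, so the firm shuts down and loses only its fixed cost.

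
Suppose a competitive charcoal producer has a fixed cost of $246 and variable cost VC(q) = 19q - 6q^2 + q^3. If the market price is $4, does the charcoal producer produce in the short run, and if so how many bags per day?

Shut down

Variable cost is VC = 19q - 6q^2 + q^3, so AVC = VC/q = 19 - 6q + q^2 and MC = dTC/dq = 19 - 12q + 3q^2.
AVC is minimized where dAVC/dq = -6 + 2q = 0, at q = 3; min AVC = 19 - 6·3 + 3^2 = $10.
P = $4 lies below min AVC = $10; no output level covers variable cost.
Shutting down limits the loss to fixed cost, $246.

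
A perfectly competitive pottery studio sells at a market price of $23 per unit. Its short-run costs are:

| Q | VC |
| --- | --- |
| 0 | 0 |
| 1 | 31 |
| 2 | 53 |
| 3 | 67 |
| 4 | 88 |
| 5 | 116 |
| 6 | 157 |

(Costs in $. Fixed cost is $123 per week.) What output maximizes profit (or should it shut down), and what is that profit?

Q = 4; profit = -$119

Compute π = P·Q − TC at each output: Q=0: -123; Q=1: -131; Q=2: -130; Q=3: -121; Q=4: -119; Q=5: -124; Q=6: -142.
Profit is maximized at Q = 4. AVC there is 88/4 = $22 ≤ P, so producing beats shutting down (which would give -$123).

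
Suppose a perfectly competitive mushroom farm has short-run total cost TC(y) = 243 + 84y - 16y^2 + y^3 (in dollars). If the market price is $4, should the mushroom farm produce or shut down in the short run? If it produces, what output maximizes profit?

From TC, MC = TC'(y) = 84 - 32y + 3y^2 and AVC = VC/y = 84 - 16y + y^2.
AVC is minimized where dAVC/dy = -16 + 2y = 0, at y = 8; min AVC = 84 - 16·8 + 8^2 = $20.
With P < min AVC ($4 < $20), every unit sold adds to the loss.
The firm minimizes its loss by shutting down and losing only its fixed cost of $243.

Shut down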